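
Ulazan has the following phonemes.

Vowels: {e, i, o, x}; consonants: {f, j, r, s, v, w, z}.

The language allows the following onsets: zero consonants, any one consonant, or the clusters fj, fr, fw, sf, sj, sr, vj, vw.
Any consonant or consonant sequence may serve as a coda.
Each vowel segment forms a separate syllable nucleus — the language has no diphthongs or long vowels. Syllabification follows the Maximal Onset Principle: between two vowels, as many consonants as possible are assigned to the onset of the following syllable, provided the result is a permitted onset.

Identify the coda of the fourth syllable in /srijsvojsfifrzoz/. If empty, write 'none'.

Vowels present: i, o, i, o; each is a nucleus, giving 4 syllables.
σ1/σ2 boundary: /jsv/; trying suffixes from longest down, /v/ is the first permitted one, so coda /js/ | onset /v/.
σ2/σ3 boundary: /jsf/ — longest licit onset from the right is /sf/, leaving /j/ as coda.
σ3/σ4 boundary: /frz/; trying suffixes from longest down, /z/ is the first permitted one, so coda /fr/ | onset /z/.
So the parse is srijs.voj.sfifr.zoz.
Syllable 4 is /zoz/: onset /z/, nucleus /o/, coda /z/.

z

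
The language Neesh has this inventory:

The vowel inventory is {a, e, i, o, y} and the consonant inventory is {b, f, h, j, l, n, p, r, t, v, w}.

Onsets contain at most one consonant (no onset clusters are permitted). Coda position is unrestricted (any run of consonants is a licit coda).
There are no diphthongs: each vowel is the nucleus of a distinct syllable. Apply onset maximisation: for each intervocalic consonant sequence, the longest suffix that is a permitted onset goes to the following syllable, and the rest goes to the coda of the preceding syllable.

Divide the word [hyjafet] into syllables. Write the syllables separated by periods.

hy.ja.fet

The vowels are y, a, e — 3 nuclei, so 3 syllables.
V1 /y/ – V2 /a/: just /j/ — single C goes to the following onset.
V2 /a/ – V3 /e/: /f/ → onset of the next syllable (single consonants are always licit onsets).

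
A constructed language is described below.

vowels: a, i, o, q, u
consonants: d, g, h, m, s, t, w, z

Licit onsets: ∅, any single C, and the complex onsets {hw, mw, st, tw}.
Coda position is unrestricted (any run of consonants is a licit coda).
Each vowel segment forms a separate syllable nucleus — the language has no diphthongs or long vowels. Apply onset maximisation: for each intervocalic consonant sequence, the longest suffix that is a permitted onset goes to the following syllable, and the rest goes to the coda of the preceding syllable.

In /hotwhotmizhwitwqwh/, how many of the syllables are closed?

4

Nuclei (vowels): o, o, i, i, q → 5 syllables.
/o…o/ gap (V1→V2): cluster /twh/ — the longest permitted-onset suffix is /h/; onset = /h/, preceding coda = /tw/.
/o…i/ gap (V2→V3): /tm/ splits as /t/ + /m/ (/m/ is the longest suffix that is a licit onset).
/i…i/ gap (V3→V4): /zhw/ — longest licit onset from the right is /hw/, leaving /z/ as coda.
/i…q/ gap (V4→V5): /tw/ is a licit onset in full, so it all attaches to the next syllable.
Result: hotw.hot.miz.hwi.twqwh.
Classifying each syllable: /hotw/ (closed), /hot/ (closed), /miz/ (closed), /hwi/ (open), /twqwh/ (closed).
Closed syllables: 4.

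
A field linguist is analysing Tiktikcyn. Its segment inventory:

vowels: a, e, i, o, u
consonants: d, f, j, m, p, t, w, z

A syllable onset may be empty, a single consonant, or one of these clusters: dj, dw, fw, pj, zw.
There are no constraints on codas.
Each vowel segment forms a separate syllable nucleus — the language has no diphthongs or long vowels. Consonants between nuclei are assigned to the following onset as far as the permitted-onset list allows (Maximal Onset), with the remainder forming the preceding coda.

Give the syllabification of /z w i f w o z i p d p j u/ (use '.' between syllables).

Vowels present: i, o, i, u; each is a nucleus, giving 4 syllables.
V1 /i/ – V2 /o/: cluster /fw/ — /fw/ is itself a permitted onset, so the whole cluster goes right; preceding coda = ∅.
V2 /o/ – V3 /i/: /z/ → onset of the next syllable (single consonants are always licit onsets).
V3 /i/ – V4 /u/: /pdpj/; trying suffixes from longest down, /pj/ is the first permitted one, so coda /pd/ | onset /pj/.

zwi.fwo.zipd.pju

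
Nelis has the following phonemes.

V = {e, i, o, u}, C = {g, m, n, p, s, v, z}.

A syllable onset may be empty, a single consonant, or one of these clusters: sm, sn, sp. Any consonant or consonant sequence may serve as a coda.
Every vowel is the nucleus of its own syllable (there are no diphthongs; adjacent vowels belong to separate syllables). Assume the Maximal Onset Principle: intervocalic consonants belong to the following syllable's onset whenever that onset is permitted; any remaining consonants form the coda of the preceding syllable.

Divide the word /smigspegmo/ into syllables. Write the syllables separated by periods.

smig.speg.mo

The vowels are i, e, o — 3 nuclei, so 3 syllables.
Between /i/ (V1) and /e/ (V2): /gsp/ splits as /g/ + /sp/ (/sp/ is the longest suffix that is a licit onset).
Between /e/ (V2) and /o/ (V3): /gm/ splits as /g/ + /m/ (/m/ is the longest suffix that is a licit onset).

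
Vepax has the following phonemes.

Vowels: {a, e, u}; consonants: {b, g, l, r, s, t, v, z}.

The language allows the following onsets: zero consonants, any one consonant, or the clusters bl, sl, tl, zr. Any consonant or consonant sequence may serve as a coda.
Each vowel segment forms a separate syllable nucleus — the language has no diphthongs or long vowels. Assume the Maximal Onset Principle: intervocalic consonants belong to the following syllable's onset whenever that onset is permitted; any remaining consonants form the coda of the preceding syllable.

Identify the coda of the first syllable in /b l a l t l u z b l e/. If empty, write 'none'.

Vowels present: a, u, e; each is a nucleus, giving 3 syllables.
V1 /a/ – V2 /u/: /ltl/ — longest licit onset from the right is /tl/, leaving /l/ as coda.
V2 /u/ – V3 /e/: cluster /zbl/ — the longest permitted-onset suffix is /bl/; onset = /bl/, preceding coda = /z/.
Result: blal.tluz.ble.
Syllable 1 is /blal/: onset /bl/, nucleus /a/, coda /l/.

l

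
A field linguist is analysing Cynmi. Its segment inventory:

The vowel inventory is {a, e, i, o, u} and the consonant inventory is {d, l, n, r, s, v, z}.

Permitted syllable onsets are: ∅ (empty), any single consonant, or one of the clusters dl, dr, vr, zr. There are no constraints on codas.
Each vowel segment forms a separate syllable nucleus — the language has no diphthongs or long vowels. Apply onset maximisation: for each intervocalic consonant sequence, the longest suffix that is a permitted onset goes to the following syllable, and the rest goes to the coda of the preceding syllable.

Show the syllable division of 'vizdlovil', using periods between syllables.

viz.dlo.vil

Vowels present: i, o, i; each is a nucleus, giving 3 syllables.
Between /i/ (V1) and /o/ (V2): cluster /zdl/ — the longest permitted-onset suffix is /dl/; onset = /dl/, preceding coda = /z/.
Between /o/ (V2) and /i/ (V3): /v/ → onset of the next syllable (single consonants are always licit onsets).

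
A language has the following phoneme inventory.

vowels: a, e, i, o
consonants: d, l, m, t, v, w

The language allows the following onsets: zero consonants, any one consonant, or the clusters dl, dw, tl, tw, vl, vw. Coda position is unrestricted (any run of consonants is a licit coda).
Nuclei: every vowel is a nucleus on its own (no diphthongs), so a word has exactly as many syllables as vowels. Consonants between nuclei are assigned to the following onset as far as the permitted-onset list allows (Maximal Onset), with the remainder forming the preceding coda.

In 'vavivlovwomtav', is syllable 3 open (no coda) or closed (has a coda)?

The vowels are a, i, o, o, a — 5 nuclei, so 5 syllables.
V1 /a/ – V2 /i/: /v/ is a single consonant, so it becomes the next onset.
V2 /i/ – V3 /o/: cluster /vl/ — /vl/ is itself a permitted onset, so the whole cluster goes right; preceding coda = ∅.
V3 /o/ – V4 /o/: /vw/ — entire cluster is a permitted onset → onset /vw/, coda ∅.
V4 /o/ – V5 /a/: cluster /mt/ — the longest permitted-onset suffix is /t/; onset = /t/, preceding coda = /m/.
Result: va.vi.vlo.vwom.tav.
Syllable 3 is /vlo/; it ends in its nucleus with no coda, so it is open.

open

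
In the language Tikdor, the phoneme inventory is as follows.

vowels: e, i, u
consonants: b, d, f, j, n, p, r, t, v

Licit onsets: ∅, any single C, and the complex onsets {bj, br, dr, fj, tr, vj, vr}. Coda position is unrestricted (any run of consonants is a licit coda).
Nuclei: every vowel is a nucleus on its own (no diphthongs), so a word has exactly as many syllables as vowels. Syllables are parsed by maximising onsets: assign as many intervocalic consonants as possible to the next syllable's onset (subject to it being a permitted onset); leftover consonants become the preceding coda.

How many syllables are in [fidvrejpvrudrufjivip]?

6

The vowels are i, e, u, u, i, i — 6 nuclei, so 6 syllables.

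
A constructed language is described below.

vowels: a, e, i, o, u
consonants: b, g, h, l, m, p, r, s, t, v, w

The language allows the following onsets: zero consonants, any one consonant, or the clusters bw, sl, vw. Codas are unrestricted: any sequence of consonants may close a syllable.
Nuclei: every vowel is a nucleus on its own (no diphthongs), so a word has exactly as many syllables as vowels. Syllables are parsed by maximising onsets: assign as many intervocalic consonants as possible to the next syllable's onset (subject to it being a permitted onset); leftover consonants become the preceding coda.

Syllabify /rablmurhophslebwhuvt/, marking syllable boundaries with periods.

rabl.mur.hoph.slebw.huvt

Nuclei (vowels): a, u, o, e, u → 5 syllables.
σ1/σ2 boundary: /blm/; trying suffixes from longest down, /m/ is the first permitted one, so coda /bl/ | onset /m/.
σ2/σ3 boundary: /rh/; trying suffixes from longest down, /h/ is the first permitted one, so coda /r/ | onset /h/.
σ3/σ4 boundary: /phsl/ splits as /ph/ + /sl/ (/sl/ is the longest suffix that is a licit onset).
σ4/σ5 boundary: cluster /bwh/ — the longest permitted-onset suffix is /h/; onset = /h/, preceding coda = /bw/.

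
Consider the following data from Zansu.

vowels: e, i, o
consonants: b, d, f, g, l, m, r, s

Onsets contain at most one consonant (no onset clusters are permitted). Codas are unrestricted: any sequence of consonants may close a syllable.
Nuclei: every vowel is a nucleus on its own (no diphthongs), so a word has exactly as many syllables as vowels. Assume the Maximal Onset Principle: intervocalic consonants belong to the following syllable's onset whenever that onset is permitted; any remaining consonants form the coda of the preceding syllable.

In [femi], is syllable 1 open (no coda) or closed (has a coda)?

open

Nuclei (vowels): e, i → 2 syllables.
/e…i/ gap (V1→V2): /m/ is a single consonant, so it becomes the next onset.
Putting it together: fe.mi.
Syllable 1 is /fe/; it ends in its nucleus with no coda, so it is open.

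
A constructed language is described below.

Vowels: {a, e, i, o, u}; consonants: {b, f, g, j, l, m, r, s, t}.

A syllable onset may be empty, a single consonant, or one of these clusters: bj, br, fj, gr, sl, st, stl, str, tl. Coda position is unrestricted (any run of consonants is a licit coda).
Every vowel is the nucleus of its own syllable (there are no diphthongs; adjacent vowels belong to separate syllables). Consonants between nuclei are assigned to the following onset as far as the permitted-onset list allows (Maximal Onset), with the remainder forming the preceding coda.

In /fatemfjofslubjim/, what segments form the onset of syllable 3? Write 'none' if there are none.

The vowels are a, e, o, u, i — 5 nuclei, so 5 syllables.
/a…e/ gap (V1→V2): /t/ → onset of the next syllable (single consonants are always licit onsets).
/e…o/ gap (V2→V3): cluster /mfj/ — the longest permitted-onset suffix is /fj/; onset = /fj/, preceding coda = /m/.
/o…u/ gap (V3→V4): /fsl/; trying suffixes from longest down, /sl/ is the first permitted one, so coda /f/ | onset /sl/.
/u…i/ gap (V4→V5): /bj/ — entire cluster is a permitted onset → onset /bj/, coda ∅.
Putting it together: fa.tem.fjof.slu.bjim.
Syllable 3 is /fjof/: onset /fj/, nucleus /o/, coda /f/.

fj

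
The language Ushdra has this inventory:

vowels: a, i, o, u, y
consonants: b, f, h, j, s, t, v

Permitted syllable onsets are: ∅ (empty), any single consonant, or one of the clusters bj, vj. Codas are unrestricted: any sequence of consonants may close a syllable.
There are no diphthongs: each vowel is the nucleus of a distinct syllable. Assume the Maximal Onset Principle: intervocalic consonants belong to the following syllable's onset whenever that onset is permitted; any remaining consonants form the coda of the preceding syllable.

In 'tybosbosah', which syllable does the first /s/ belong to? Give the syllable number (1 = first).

The vowels are y, o, o, a — 4 nuclei, so 4 syllables.
/y…o/ gap (V1→V2): /b/ is a single consonant, so it becomes the next onset.
/o…o/ gap (V2→V3): /sb/ splits as /s/ + /b/ (/b/ is the longest suffix that is a licit onset).
/o…a/ gap (V3→V4): just /s/ — single C goes to the following onset.
So the parse is ty.bos.bo.sah.
The first /s/ is in the coda of syllable 2 (/bos/).

2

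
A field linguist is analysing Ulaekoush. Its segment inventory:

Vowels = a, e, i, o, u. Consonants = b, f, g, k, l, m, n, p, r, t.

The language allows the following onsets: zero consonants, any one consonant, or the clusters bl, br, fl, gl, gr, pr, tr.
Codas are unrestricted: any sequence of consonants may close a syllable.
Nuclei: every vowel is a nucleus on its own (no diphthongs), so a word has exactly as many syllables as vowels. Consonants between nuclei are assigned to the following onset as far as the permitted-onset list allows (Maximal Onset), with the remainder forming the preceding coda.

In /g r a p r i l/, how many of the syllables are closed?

Vowels present: a, i; each is a nucleus, giving 2 syllables.
/a…i/ gap (V1→V2): /pr/ is a licit onset in full, so it all attaches to the next syllable.
Result: gra.pril.
Classifying each syllable: /gra/ (open), /pril/ (closed).
Closed syllables: 1.

1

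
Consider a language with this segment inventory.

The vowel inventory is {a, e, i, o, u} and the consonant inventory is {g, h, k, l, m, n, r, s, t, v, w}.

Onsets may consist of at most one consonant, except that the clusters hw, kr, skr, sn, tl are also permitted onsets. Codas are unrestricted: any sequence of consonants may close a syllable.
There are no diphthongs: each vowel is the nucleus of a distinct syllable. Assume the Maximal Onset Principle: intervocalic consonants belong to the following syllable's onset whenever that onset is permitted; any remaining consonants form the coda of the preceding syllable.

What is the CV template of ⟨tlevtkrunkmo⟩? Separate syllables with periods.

The vowels are e, u, o — 3 nuclei, so 3 syllables.
/e…u/ gap (V1→V2): /vtkr/ — longest licit onset from the right is /kr/, leaving /vt/ as coda.
/u…o/ gap (V2→V3): /nkm/; trying suffixes from longest down, /m/ is the first permitted one, so coda /nk/ | onset /m/.
Result: tlevt.krunk.mo.
Mapping each syllable to C/V: /tlevt/ → CCVCC, /krunk/ → CCVCC, /mo/ → CV.

CCVCC.CCVCC.CV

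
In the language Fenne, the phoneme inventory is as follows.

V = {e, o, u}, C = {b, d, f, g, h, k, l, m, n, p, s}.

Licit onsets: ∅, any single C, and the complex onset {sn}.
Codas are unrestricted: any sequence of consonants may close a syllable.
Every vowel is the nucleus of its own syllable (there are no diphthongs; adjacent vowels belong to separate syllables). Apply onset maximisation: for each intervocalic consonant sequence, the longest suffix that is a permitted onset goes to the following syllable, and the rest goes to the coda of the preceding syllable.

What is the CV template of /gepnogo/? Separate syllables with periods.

The vowels are e, o, o — 3 nuclei, so 3 syllables.
/e…o/ gap (V1→V2): /pn/ — longest licit onset from the right is /n/, leaving /p/ as coda.
/o…o/ gap (V2→V3): /g/ is a single consonant, so it becomes the next onset.
Syllabification: gep.no.go.
Mapping each syllable to C/V: /gep/ → CVC, /no/ → CV, /go/ → CV.

CVC.CV.CV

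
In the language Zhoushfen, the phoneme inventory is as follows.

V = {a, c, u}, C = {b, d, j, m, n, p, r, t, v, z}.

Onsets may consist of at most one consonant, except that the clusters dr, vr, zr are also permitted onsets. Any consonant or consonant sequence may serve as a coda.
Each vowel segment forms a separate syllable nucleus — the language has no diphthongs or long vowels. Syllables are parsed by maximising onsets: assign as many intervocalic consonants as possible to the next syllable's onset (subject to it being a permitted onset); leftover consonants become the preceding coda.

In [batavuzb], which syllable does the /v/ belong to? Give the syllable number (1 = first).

Nuclei (vowels): a, a, u → 3 syllables.
V1 /a/ – V2 /a/: just /t/ — single C goes to the following onset.
V2 /a/ – V3 /u/: /v/ is a single consonant, so it becomes the next onset.
Syllabification: ba.ta.vuzb.
The /v/ is in the onset of syllable 3 (/vuzb/).

3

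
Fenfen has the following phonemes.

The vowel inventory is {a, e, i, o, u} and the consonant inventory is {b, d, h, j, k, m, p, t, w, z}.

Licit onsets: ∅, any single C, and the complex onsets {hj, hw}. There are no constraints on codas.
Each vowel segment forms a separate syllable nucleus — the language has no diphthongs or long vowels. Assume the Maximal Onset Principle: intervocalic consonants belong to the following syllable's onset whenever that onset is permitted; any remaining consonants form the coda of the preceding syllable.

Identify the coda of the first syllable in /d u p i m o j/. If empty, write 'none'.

The vowels are u, i, o — 3 nuclei, so 3 syllables.
Between /u/ (V1) and /i/ (V2): /p/ → onset of the next syllable (single consonants are always licit onsets).
Between /i/ (V2) and /o/ (V3): /m/ → onset of the next syllable (single consonants are always licit onsets).
Result: du.pi.moj.
Syllable 1 is /du/: onset /d/, nucleus /u/, coda ∅.

none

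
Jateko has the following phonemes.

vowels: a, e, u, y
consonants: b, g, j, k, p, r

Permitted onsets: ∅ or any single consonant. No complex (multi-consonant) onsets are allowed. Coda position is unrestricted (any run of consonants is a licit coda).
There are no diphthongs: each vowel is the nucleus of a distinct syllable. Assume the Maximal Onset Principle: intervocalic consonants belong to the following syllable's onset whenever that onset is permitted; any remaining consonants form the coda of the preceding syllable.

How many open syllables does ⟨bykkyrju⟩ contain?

Nuclei (vowels): y, y, u → 3 syllables.
σ1/σ2 boundary: /kk/ — longest licit onset from the right is /k/, leaving /k/ as coda.
σ2/σ3 boundary: /rj/ splits as /r/ + /j/ (/j/ is the longest suffix that is a licit onset).
Result: byk.kyr.ju.
Classifying each syllable: /byk/ (closed), /kyr/ (closed), /ju/ (open).
Open syllables: 1.

1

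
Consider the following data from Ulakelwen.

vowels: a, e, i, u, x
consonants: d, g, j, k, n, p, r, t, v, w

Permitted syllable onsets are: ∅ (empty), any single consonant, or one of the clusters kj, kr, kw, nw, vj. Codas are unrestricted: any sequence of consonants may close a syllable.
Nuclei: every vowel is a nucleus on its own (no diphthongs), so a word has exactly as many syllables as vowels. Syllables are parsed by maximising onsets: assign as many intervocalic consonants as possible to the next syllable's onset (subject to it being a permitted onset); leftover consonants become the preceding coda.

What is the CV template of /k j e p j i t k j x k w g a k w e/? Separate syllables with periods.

Nuclei (vowels): e, i, x, a, e → 5 syllables.
σ1/σ2 boundary: /pj/; trying suffixes from longest down, /j/ is the first permitted one, so coda /p/ | onset /j/.
σ2/σ3 boundary: /tkj/; trying suffixes from longest down, /kj/ is the first permitted one, so coda /t/ | onset /kj/.
σ3/σ4 boundary: /kwg/; trying suffixes from longest down, /g/ is the first permitted one, so coda /kw/ | onset /g/.
σ4/σ5 boundary: cluster /kw/ — /kw/ is itself a permitted onset, so the whole cluster goes right; preceding coda = ∅.
So the parse is kjep.jit.kjxkw.ga.kwe.
Mapping each syllable to C/V: /kjep/ → CCVC, /jit/ → CVC, /kjxkw/ → CCVCC, /ga/ → CV, /kwe/ → CCV.

CCVC.CVC.CCVCC.CV.CCV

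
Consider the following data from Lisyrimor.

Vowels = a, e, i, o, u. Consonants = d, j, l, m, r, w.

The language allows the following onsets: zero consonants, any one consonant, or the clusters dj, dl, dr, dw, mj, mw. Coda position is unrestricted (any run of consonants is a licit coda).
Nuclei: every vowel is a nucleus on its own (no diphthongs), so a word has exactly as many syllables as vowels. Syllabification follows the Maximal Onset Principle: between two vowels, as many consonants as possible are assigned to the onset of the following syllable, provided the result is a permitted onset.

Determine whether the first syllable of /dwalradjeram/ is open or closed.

closed

The vowels are a, a, e, a — 4 nuclei, so 4 syllables.
σ1/σ2 boundary: cluster /lr/ — the longest permitted-onset suffix is /r/; onset = /r/, preceding coda = /l/.
σ2/σ3 boundary: /dj/ — entire cluster is a permitted onset → onset /dj/, coda ∅.
σ3/σ4 boundary: /r/ is a single consonant, so it becomes the next onset.
Putting it together: dwal.ra.dje.ram.
Syllable 1 is /dwal/ with coda /l/, so it is closed.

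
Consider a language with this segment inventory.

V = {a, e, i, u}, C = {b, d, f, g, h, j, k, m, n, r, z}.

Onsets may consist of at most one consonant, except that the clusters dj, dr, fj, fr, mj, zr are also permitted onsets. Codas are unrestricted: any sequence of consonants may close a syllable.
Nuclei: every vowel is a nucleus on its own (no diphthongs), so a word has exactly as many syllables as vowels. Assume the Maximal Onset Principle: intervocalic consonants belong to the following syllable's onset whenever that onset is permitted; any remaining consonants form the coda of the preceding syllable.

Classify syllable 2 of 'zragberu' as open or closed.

Nuclei (vowels): a, e, u → 3 syllables.
σ1/σ2 boundary: /gb/ — longest licit onset from the right is /b/, leaving /g/ as coda.
σ2/σ3 boundary: /r/ → onset of the next syllable (single consonants are always licit onsets).
Putting it together: zrag.be.ru.
Syllable 2 is /be/; it ends in its nucleus with no coda, so it is open.

open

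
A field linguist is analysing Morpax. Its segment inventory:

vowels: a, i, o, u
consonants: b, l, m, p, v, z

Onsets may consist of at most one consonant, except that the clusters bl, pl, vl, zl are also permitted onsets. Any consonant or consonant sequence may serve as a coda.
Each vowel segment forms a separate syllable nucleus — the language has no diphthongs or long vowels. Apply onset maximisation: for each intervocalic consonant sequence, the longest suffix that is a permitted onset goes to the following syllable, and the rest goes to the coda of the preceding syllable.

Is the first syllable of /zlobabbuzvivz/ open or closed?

Vowels present: o, a, u, i; each is a nucleus, giving 4 syllables.
Between /o/ (V1) and /a/ (V2): /b/ → onset of the next syllable (single consonants are always licit onsets).
Between /a/ (V2) and /u/ (V3): /bb/; trying suffixes from longest down, /b/ is the first permitted one, so coda /b/ | onset /b/.
Between /u/ (V3) and /i/ (V4): cluster /zv/ — the longest permitted-onset suffix is /v/; onset = /v/, preceding coda = /z/.
So the parse is zlo.bab.buz.vivz.
Syllable 1 is /zlo/; it ends in its nucleus with no coda, so it is open.

open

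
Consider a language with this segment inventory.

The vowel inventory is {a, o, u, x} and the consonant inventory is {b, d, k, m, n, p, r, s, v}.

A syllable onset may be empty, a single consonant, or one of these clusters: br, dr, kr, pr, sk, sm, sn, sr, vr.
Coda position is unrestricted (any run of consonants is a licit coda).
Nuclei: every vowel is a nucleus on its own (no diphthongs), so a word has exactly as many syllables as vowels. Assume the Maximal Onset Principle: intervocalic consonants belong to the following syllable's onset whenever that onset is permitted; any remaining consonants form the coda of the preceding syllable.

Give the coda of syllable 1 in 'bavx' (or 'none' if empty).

none

Vowels present: a, x; each is a nucleus, giving 2 syllables.
V1 /a/ – V2 /x/: just /v/ — single C goes to the following onset.
Result: ba.vx.
Syllable 1 is /ba/: onset /b/, nucleus /a/, coda ∅.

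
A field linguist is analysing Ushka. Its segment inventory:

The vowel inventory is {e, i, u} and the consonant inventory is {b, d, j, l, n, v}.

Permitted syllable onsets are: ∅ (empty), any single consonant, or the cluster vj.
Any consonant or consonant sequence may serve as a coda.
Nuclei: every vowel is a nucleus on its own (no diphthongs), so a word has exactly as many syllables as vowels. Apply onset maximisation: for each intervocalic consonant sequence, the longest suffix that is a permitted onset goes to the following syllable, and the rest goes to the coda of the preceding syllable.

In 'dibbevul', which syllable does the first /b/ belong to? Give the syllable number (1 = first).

1

The vowels are i, e, u — 3 nuclei, so 3 syllables.
V1 /i/ – V2 /e/: /bb/ — longest licit onset from the right is /b/, leaving /b/ as coda.
V2 /e/ – V3 /u/: /v/ → onset of the next syllable (single consonants are always licit onsets).
Result: dib.be.vul.
The first /b/ is in the coda of syllable 1 (/dib/).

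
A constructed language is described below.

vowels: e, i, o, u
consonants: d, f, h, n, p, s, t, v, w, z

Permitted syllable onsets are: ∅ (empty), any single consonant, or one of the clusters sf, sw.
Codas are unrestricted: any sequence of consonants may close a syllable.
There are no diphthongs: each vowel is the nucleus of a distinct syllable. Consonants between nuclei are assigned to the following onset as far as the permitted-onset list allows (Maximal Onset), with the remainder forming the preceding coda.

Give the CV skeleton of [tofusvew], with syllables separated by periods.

The vowels are o, u, e — 3 nuclei, so 3 syllables.
σ1/σ2 boundary: /f/ is a single consonant, so it becomes the next onset.
σ2/σ3 boundary: /sv/ splits as /s/ + /v/ (/v/ is the longest suffix that is a licit onset).
Putting it together: to.fus.vew.
Mapping each syllable to C/V: /to/ → CV, /fus/ → CVC, /vew/ → CVC.

CV.CVC.CVC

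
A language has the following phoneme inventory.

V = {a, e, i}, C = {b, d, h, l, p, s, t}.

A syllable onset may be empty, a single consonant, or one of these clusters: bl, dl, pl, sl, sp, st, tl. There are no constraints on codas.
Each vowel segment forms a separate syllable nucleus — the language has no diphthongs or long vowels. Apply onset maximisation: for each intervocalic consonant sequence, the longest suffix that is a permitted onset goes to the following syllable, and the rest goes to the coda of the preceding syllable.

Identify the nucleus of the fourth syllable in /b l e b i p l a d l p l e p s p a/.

e

Nuclei (vowels): e, i, a, e, a → 5 syllables.
The fourth nucleus (vowel 4 from the left) is /e/.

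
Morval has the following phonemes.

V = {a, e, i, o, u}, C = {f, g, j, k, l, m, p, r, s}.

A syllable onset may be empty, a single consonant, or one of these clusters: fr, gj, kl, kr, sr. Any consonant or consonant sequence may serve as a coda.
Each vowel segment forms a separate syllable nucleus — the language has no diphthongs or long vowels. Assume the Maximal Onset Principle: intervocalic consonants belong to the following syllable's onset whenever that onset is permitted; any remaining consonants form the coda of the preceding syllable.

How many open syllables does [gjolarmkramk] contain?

Vowels present: o, a, a; each is a nucleus, giving 3 syllables.
Between /o/ (V1) and /a/ (V2): /l/ → onset of the next syllable (single consonants are always licit onsets).
Between /a/ (V2) and /a/ (V3): /rmkr/; trying suffixes from longest down, /kr/ is the first permitted one, so coda /rm/ | onset /kr/.
Putting it together: gjo.larm.kramk.
Classifying each syllable: /gjo/ (open), /larm/ (closed), /kramk/ (closed).
Open syllables: 1.

1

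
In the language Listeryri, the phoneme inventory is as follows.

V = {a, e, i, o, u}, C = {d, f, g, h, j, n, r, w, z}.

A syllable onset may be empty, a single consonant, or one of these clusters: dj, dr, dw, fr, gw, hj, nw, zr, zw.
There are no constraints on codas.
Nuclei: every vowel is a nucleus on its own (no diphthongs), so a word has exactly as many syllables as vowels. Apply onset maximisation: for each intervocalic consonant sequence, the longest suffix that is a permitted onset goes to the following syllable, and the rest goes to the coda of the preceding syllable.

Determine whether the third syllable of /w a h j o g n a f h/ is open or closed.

closed

The vowels are a, o, a — 3 nuclei, so 3 syllables.
V1 /a/ – V2 /o/: /hj/ — entire cluster is a permitted onset → onset /hj/, coda ∅.
V2 /o/ – V3 /a/: /gn/; trying suffixes from longest down, /n/ is the first permitted one, so coda /g/ | onset /n/.
Result: wa.hjog.nafh.
Syllable 3 is /nafh/ with coda /fh/, so it is closed.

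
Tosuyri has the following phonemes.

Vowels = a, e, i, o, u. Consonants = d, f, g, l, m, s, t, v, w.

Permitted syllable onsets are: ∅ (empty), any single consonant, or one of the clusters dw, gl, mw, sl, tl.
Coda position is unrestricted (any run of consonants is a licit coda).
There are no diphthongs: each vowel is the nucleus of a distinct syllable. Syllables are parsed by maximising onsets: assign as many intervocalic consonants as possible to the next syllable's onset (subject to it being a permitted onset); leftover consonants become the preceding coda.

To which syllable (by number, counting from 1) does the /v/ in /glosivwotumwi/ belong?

2

Nuclei (vowels): o, i, o, u, i → 5 syllables.
σ1/σ2 boundary: /s/ is a single consonant, so it becomes the next onset.
σ2/σ3 boundary: /vw/; trying suffixes from longest down, /w/ is the first permitted one, so coda /v/ | onset /w/.
σ3/σ4 boundary: /t/ → onset of the next syllable (single consonants are always licit onsets).
σ4/σ5 boundary: /mw/ is a licit onset in full, so it all attaches to the next syllable.
So the parse is glo.siv.wo.tu.mwi.
The /v/ is in the coda of syllable 2 (/siv/).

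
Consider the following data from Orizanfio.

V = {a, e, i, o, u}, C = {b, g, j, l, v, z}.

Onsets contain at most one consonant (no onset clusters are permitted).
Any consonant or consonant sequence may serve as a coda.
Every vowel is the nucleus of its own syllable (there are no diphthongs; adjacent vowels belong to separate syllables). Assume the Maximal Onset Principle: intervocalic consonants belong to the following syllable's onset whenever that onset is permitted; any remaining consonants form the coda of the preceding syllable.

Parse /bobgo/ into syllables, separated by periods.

Nuclei (vowels): o, o → 2 syllables.
V1 /o/ – V2 /o/: /bg/; trying suffixes from longest down, /g/ is the first permitted one, so coda /b/ | onset /g/.

bob.go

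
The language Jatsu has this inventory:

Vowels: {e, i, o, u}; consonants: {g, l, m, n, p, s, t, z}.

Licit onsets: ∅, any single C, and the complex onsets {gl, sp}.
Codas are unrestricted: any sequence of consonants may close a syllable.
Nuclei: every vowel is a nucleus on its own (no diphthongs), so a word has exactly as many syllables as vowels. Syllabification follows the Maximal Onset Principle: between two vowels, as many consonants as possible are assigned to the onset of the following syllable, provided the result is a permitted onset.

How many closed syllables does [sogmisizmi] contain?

The vowels are o, i, i, i — 4 nuclei, so 4 syllables.
σ1/σ2 boundary: cluster /gm/ — the longest permitted-onset suffix is /m/; onset = /m/, preceding coda = /g/.
σ2/σ3 boundary: just /s/ — single C goes to the following onset.
σ3/σ4 boundary: cluster /zm/ — the longest permitted-onset suffix is /m/; onset = /m/, preceding coda = /z/.
So the parse is sog.mi.siz.mi.
Classifying each syllable: /sog/ (closed), /mi/ (open), /siz/ (closed), /mi/ (open).
Closed syllables: 2.

2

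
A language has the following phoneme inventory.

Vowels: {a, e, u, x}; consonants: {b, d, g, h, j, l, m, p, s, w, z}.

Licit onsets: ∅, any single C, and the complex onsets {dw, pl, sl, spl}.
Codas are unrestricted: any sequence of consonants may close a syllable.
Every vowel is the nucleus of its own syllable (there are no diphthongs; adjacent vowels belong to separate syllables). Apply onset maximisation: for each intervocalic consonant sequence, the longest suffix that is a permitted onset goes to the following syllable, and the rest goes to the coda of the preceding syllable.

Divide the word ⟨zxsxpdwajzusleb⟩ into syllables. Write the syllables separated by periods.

Nuclei (vowels): x, x, a, u, e → 5 syllables.
Between /x/ (V1) and /x/ (V2): /s/ is a single consonant, so it becomes the next onset.
Between /x/ (V2) and /a/ (V3): /pdw/; trying suffixes from longest down, /dw/ is the first permitted one, so coda /p/ | onset /dw/.
Between /a/ (V3) and /u/ (V4): cluster /jz/ — the longest permitted-onset suffix is /z/; onset = /z/, preceding coda = /j/.
Between /u/ (V4) and /e/ (V5): /sl/ — entire cluster is a permitted onset → onset /sl/, coda ∅.

zx.sxp.dwaj.zu.sleb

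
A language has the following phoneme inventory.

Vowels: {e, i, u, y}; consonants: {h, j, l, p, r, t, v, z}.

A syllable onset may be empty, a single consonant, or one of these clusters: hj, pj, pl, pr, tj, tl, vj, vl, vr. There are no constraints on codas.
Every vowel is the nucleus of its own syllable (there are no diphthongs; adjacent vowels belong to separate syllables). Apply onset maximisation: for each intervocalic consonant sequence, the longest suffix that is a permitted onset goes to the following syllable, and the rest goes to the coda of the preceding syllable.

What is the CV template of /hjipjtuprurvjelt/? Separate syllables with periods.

CCVCC.CV.CCVC.CCVCC

The vowels are i, u, u, e — 4 nuclei, so 4 syllables.
σ1/σ2 boundary: /pjt/; trying suffixes from longest down, /t/ is the first permitted one, so coda /pj/ | onset /t/.
σ2/σ3 boundary: /pr/ is a licit onset in full, so it all attaches to the next syllable.
σ3/σ4 boundary: /rvj/; trying suffixes from longest down, /vj/ is the first permitted one, so coda /r/ | onset /vj/.
So the parse is hjipj.tu.prur.vjelt.
Mapping each syllable to C/V: /hjipj/ → CCVCC, /tu/ → CV, /prur/ → CCVC, /vjelt/ → CCVCC.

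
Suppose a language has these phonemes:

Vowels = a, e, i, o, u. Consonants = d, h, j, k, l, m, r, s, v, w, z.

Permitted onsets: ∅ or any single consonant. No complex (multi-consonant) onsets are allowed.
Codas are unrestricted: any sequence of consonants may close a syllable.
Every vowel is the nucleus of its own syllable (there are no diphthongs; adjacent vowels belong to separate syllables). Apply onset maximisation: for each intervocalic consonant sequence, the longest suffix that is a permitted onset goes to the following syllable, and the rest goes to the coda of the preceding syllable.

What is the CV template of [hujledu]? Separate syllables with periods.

Vowels present: u, e, u; each is a nucleus, giving 3 syllables.
Between /u/ (V1) and /e/ (V2): /jl/ splits as /j/ + /l/ (/l/ is the longest suffix that is a licit onset).
Between /e/ (V2) and /u/ (V3): just /d/ — single C goes to the following onset.
So the parse is huj.le.du.
Mapping each syllable to C/V: /huj/ → CVC, /le/ → CV, /du/ → CV.

CVC.CV.CV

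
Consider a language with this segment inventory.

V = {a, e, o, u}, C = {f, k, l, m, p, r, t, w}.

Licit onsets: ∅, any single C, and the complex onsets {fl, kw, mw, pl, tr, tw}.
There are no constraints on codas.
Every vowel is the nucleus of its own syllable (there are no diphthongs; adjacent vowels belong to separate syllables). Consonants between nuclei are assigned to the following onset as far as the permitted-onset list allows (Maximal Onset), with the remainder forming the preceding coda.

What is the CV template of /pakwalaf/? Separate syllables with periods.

CV.CCV.CVC

The vowels are a, a, a — 3 nuclei, so 3 syllables.
Between /a/ (V1) and /a/ (V2): cluster /kw/ — /kw/ is itself a permitted onset, so the whole cluster goes right; preceding coda = ∅.
Between /a/ (V2) and /a/ (V3): /l/ → onset of the next syllable (single consonants are always licit onsets).
Result: pa.kwa.laf.
Mapping each syllable to C/V: /pa/ → CV, /kwa/ → CCV, /laf/ → CVC.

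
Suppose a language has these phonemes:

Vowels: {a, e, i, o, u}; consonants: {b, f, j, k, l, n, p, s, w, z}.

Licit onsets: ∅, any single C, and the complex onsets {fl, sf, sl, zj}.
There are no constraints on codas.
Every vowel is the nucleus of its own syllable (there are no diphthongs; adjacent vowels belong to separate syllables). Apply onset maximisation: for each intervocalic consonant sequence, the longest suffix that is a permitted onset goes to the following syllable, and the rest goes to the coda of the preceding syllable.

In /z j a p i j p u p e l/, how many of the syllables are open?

Vowels present: a, i, u, e; each is a nucleus, giving 4 syllables.
σ1/σ2 boundary: /p/ → onset of the next syllable (single consonants are always licit onsets).
σ2/σ3 boundary: /jp/; trying suffixes from longest down, /p/ is the first permitted one, so coda /j/ | onset /p/.
σ3/σ4 boundary: /p/ → onset of the next syllable (single consonants are always licit onsets).
Syllabification: zja.pij.pu.pel.
Classifying each syllable: /zja/ (open), /pij/ (closed), /pu/ (open), /pel/ (closed).
Open syllables: 2.

2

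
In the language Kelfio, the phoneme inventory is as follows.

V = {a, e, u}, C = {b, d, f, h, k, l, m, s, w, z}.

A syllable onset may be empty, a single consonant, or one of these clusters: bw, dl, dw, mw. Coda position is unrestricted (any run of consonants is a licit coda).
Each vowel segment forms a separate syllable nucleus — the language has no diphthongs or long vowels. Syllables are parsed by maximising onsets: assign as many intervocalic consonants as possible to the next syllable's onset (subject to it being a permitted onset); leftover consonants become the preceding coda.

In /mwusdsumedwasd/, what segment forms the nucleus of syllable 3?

e

Vowels present: u, u, e, a; each is a nucleus, giving 4 syllables.
The third nucleus (vowel 3 from the left) is /e/.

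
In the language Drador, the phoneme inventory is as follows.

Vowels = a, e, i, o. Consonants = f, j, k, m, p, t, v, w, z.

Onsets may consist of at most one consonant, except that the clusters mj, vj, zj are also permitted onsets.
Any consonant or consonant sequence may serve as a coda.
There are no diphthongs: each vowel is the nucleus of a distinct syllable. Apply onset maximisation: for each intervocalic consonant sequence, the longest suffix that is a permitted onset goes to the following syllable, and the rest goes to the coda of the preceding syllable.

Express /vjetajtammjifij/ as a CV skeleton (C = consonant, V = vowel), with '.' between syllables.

CCV.CVC.CVC.CCV.CVC

Nuclei (vowels): e, a, a, i, i → 5 syllables.
σ1/σ2 boundary: /t/ → onset of the next syllable (single consonants are always licit onsets).
σ2/σ3 boundary: /jt/ — longest licit onset from the right is /t/, leaving /j/ as coda.
σ3/σ4 boundary: /mmj/ splits as /m/ + /mj/ (/mj/ is the longest suffix that is a licit onset).
σ4/σ5 boundary: /f/ is a single consonant, so it becomes the next onset.
Result: vje.taj.tam.mji.fij.
Mapping each syllable to C/V: /vje/ → CCV, /taj/ → CVC, /tam/ → CVC, /mji/ → CCV, /fij/ → CVC.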